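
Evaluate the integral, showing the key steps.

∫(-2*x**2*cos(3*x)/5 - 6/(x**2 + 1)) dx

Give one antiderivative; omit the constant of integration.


Step 1. Rewrite: now ∫(-2*x**2*cos(3*x)/5) dx + ∫(-6/(x**2 + 1)) dx.
Step 2. Integrate ∫(-2*x**2*cos(3*x)/5) dx by parts with u = x**2, dv = (-2*cos(3*x)/5) dx, so v = -2*sin(3*x)/15: now -2*x**2*sin(3*x)/15 + ∫(4*x*sin(3*x)/15) dx + ∫(-6/(x**2 + 1)) dx.
Step 3. Integrate ∫(4*x*sin(3*x)/15) dx by parts with u = x, dv = (4*sin(3*x)/15) dx, so v = -4*cos(3*x)/45: now -2*x**2*sin(3*x)/15 - 4*x*cos(3*x)/45 + ∫(-6/(x**2 + 1)) dx + ∫(4*cos(3*x)/45) dx.
Step 4. Evaluate the standard form: now -2*x**2*sin(3*x)/15 - 4*x*cos(3*x)/45 + 4*sin(3*x)/135 + ∫(-6/(x**2 + 1)) dx.
Step 5. Evaluate the standard form: now -2*x**2*sin(3*x)/15 - 4*x*cos(3*x)/45 + 4*sin(3*x)/135 - 6*atan(x).
Answer: -2*x**2*sin(3*x)/15 - 4*x*cos(3*x)/45 + 4*sin(3*x)/135 - 6*atan(x).


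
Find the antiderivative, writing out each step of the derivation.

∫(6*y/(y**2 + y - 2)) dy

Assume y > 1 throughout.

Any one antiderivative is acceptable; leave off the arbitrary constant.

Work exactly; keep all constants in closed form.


Step 1. Decompose ∫(6*y/(y**2 + y - 2)) dy by partial fractions, 6*y/(y**2 + y - 2) = 4/(y + 2) + 2/(y - 1): now ∫(2/(y - 1)) dy + ∫(4/(y + 2)) dy.
Step 2. Evaluate the standard form [assuming y > -2]: now 4*log(y + 2) + ∫(2/(y - 1)) dy.
Step 3. Evaluate the standard form [assuming y > 1]: now 2*log(y - 1) + 4*log(y + 2).
Answer: 2*log(y - 1) + 4*log(y + 2).


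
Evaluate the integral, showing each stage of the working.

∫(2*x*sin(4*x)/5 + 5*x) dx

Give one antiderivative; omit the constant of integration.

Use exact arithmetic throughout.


Step 1. Rewrite: now ∫(5*x) dx + ∫(2*x*sin(4*x)/5) dx.
Step 2. Evaluate the standard form: now 5*x**2/2 + ∫(2*x*sin(4*x)/5) dx.
Step 3. Integrate ∫(2*x*sin(4*x)/5) dx by parts with u = x, dv = (2*sin(4*x)/5) dx, so v = -cos(4*x)/10: now 5*x**2/2 - x*cos(4*x)/10 + ∫(cos(4*x)/10) dx.
Step 4. Evaluate the standard form: now 5*x**2/2 - x*cos(4*x)/10 + sin(4*x)/40.
Answer: 5*x**2/2 - x*cos(4*x)/10 + sin(4*x)/40.


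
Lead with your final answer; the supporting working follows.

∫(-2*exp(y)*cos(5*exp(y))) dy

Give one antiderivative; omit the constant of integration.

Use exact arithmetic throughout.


The answer is -2*sin(5*exp(y))/5.
Step 1. Substitute u = exp(y), turning ∫(-2*exp(y)*cos(5*exp(y))) dy into ∫(-2*cos(5*u)) du: now ∫(-2*cos(5*u)) du.
Step 2. Evaluate the standard form: now -2*sin(5*u)/5.
Step 3. Substitute back u = exp(y): now -2*sin(5*exp(y))/5.
Answer: -2*sin(5*exp(y))/5.


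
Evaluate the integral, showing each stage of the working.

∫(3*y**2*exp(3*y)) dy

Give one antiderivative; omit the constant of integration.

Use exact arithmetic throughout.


Step 1. Integrate ∫(3*y**2*exp(3*y)) dy by parts with u = y**2, dv = (3*exp(3*y)) dy, so v = exp(3*y): now y**2*exp(3*y) + ∫(-2*y*exp(3*y)) dy.
Step 2. Integrate ∫(-2*y*exp(3*y)) dy by parts with u = y, dv = (-2*exp(3*y)) dy, so v = -2*exp(3*y)/3: now y**2*exp(3*y) - 2*y*exp(3*y)/3 + ∫(2*exp(3*y)/3) dy.
Step 3. Evaluate the standard form: now y**2*exp(3*y) - 2*y*exp(3*y)/3 + 2*exp(3*y)/9.
Answer: y**2*exp(3*y) - 2*y*exp(3*y)/3 + 2*exp(3*y)/9.


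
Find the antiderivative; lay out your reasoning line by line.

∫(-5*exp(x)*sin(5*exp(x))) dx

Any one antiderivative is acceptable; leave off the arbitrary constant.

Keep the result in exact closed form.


Step 1. Substitute u = exp(x), turning ∫(-5*exp(x)*sin(5*exp(x))) dx into ∫(-5*sin(5*u)) du: now ∫(-5*sin(5*u)) du.
Step 2. Evaluate the standard form: now cos(5*u).
Step 3. Substitute back u = exp(x): now cos(5*exp(x)).
Answer: cos(5*exp(x)).


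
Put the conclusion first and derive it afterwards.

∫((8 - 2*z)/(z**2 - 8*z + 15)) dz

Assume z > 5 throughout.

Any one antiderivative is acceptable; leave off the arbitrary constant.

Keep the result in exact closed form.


The answer is -log(z - 5) - log(z - 3).
Step 1. Decompose ∫((8 - 2*z)/(z**2 - 8*z + 15)) dz by partial fractions, (8 - 2*z)/(z**2 - 8*z + 15) = -1/(z - 3) - 1/(z - 5): now ∫(-1/(z - 5)) dz + ∫(-1/(z - 3)) dz.
Step 2. Evaluate the standard form [assuming z > 3]: now -log(z - 3) + ∫(-1/(z - 5)) dz.
Step 3. Evaluate the standard form [assuming z > 5]: now -log(z - 5) - log(z - 3).
Answer: -log(z - 5) - log(z - 3).


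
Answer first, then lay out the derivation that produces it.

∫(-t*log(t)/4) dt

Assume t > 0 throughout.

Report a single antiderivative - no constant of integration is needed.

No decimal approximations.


The answer is -t**2*log(t)/8 + t**2/16.
Step 1. Integrate ∫(-t*log(t)/4) dt by parts with u = log(t), dv = (-t/4) dt, so v = -t**2/8 [assuming t > 0]: now -t**2*log(t)/8 + ∫(t/8) dt.
Step 2. Evaluate the standard form: now -t**2*log(t)/8 + t**2/16.
Answer: -t**2*log(t)/8 + t**2/16.


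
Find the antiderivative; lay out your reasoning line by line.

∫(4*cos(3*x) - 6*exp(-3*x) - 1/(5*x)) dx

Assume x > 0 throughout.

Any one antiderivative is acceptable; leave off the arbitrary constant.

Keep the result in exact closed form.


Step 1. Rewrite: now ∫(-1/(5*x)) dx + ∫(-6*exp(-3*x)) dx + ∫(4*cos(3*x)) dx.
Step 2. Evaluate the standard form: now ∫(-1/(5*x)) dx + ∫(4*cos(3*x)) dx + 2*exp(-3*x).
Step 3. Evaluate the standard form: now 4*sin(3*x)/3 + ∫(-1/(5*x)) dx + 2*exp(-3*x).
Step 4. Evaluate the standard form [assuming x > 0]: now -log(x)/5 + 4*sin(3*x)/3 + 2*exp(-3*x).
Answer: -log(x)/5 + 4*sin(3*x)/3 + 2*exp(-3*x).


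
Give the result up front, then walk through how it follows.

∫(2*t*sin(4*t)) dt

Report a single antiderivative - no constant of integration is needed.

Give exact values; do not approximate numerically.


The answer is -t*cos(4*t)/2 + sin(4*t)/8.
Step 1. Integrate ∫(2*t*sin(4*t)) dt by parts with u = t, dv = (2*sin(4*t)) dt, so v = -cos(4*t)/2: now -t*cos(4*t)/2 + ∫(cos(4*t)/2) dt.
Step 2. Evaluate the standard form: now -t*cos(4*t)/2 + sin(4*t)/8.
Answer: -t*cos(4*t)/2 + sin(4*t)/8.


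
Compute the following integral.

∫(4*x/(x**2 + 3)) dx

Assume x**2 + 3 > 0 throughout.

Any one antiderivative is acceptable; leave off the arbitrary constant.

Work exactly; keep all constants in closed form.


Answer: 2*log(x**2 + 3).


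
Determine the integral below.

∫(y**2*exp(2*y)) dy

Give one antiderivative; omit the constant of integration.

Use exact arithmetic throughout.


Answer: y**2*exp(2*y)/2 - y*exp(2*y)/2 + exp(2*y)/4.


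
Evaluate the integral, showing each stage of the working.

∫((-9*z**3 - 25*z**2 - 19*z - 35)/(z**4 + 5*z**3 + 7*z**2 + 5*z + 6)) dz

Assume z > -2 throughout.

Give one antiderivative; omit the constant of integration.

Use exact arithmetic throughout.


Step 1. Decompose ∫((-9*z**3 - 25*z**2 - 19*z - 35)/(z**4 + 5*z**3 + 7*z**2 + 5*z + 6)) dz by partial fractions, (-9*z**3 - 25*z**2 - 19*z - 35)/(z**4 + 5*z**3 + 7*z**2 + 5*z + 6) = -2/(z**2 + 1) - 4/(z + 3) - 5/(z + 2): now ∫(-5/(z + 2)) dz + ∫(-4/(z + 3)) dz + ∫(-2/(z**2 + 1)) dz.
Step 2. Evaluate the standard form [assuming z > -3]: now -4*log(z + 3) + ∫(-5/(z + 2)) dz + ∫(-2/(z**2 + 1)) dz.
Step 3. Evaluate the standard form [assuming z > -2]: now -5*log(z + 2) - 4*log(z + 3) + ∫(-2/(z**2 + 1)) dz.
Step 4. Evaluate the standard form: now -5*log(z + 2) - 4*log(z + 3) - 2*atan(z).
Answer: -5*log(z + 2) - 4*log(z + 3) - 2*atan(z).


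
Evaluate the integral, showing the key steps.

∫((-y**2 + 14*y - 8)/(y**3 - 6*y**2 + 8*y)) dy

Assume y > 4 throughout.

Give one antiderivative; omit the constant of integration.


Step 1. Decompose ∫((-y**2 + 14*y - 8)/(y**3 - 6*y**2 + 8*y)) dy by partial fractions, (-y**2 + 14*y - 8)/(y**3 - 6*y**2 + 8*y) = -4/(y - 2) + 4/(y - 4) - 1/y: now ∫(-1/y) dy + ∫(4/(y - 4)) dy + ∫(-4/(y - 2)) dy.
Step 2. Evaluate the standard form [assuming y > 4]: now 4*log(y - 4) + ∫(-1/y) dy + ∫(-4/(y - 2)) dy.
Step 3. Evaluate the standard form [assuming y > 0]: now -log(y) + 4*log(y - 4) + ∫(-4/(y - 2)) dy.
Step 4. Evaluate the standard form [assuming y > 2]: now -log(y) + 4*log(y - 4) - 4*log(y - 2).
Answer: -log(y) + 4*log(y - 4) - 4*log(y - 2).


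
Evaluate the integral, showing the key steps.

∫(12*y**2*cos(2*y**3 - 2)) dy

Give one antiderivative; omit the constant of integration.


Step 1. Substitute u = y**3 - 1, turning ∫(12*y**2*cos(2*y**3 - 2)) dy into ∫(4*cos(2*u)) du: now ∫(4*cos(2*u)) du.
Step 2. Evaluate the standard form: now 2*sin(2*u).
Step 3. Substitute back u = y**3 - 1: now 2*sin(2*y**3 - 2).
Answer: 2*sin(2*y**3 - 2).


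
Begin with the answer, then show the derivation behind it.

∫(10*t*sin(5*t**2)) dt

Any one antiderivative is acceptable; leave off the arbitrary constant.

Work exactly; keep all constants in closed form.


The answer is -cos(5*t**2).
Step 1. Substitute u = t**2, turning ∫(10*t*sin(5*t**2)) dt into ∫(5*sin(5*u)) du: now ∫(5*sin(5*u)) du.
Step 2. Evaluate the standard form: now -cos(5*u).
Step 3. Substitute back u = t**2: now -cos(5*t**2).
Answer: -cos(5*t**2).


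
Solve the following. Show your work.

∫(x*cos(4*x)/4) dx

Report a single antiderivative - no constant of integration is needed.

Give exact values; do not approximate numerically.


Step 1. Integrate ∫(x*cos(4*x)/4) dx by parts with u = x, dv = (cos(4*x)/4) dx, so v = sin(4*x)/16: now x*sin(4*x)/16 + ∫(-sin(4*x)/16) dx.
Step 2. Evaluate the standard form: now x*sin(4*x)/16 + cos(4*x)/64.
Answer: x*sin(4*x)/16 + cos(4*x)/64.


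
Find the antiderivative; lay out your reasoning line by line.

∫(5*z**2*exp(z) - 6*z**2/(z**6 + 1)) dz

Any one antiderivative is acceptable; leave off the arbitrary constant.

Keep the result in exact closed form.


Step 1. Rewrite: now ∫(-6*z**2/(z**6 + 1)) dz + ∫(5*z**2*exp(z)) dz.
Step 2. Substitute u = z**3, turning ∫(-6*z**2/(z**6 + 1)) dz into ∫(-2/(u**2 + 1)) du: now ∫(5*z**2*exp(z)) dz + ∫(-2/(u**2 + 1)) du.
Step 3. Evaluate the standard form: now -2*atan(u) + ∫(5*z**2*exp(z)) dz.
Step 4. Substitute back u = z**3: now -2*atan(z**3) + ∫(5*z**2*exp(z)) dz.
Step 5. Integrate ∫(5*z**2*exp(z)) dz by parts with u = z**2, dv = (5*exp(z)) dz, so v = 5*exp(z): now 5*z**2*exp(z) - 2*atan(z**3) + ∫(-10*z*exp(z)) dz.
Step 6. Integrate ∫(-10*z*exp(z)) dz by parts with u = z, dv = (-10*exp(z)) dz, so v = -10*exp(z): now 5*z**2*exp(z) - 10*z*exp(z) - 2*atan(z**3) + ∫(10*exp(z)) dz.
Step 7. Evaluate the standard form: now 5*z**2*exp(z) - 10*z*exp(z) + 10*exp(z) - 2*atan(z**3).
Answer: 5*z**2*exp(z) - 10*z*exp(z) + 10*exp(z) - 2*atan(z**3).


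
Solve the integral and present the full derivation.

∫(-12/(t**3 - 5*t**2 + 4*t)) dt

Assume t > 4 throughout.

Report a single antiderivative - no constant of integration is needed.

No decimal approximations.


Step 1. Decompose ∫(-12/(t**3 - 5*t**2 + 4*t)) dt by partial fractions, -12/(t**3 - 5*t**2 + 4*t) = 4/(t - 1) - 1/(t - 4) - 3/t: now ∫(-3/t) dt + ∫(-1/(t - 4)) dt + ∫(4/(t - 1)) dt.
Step 2. Evaluate the standard form [assuming t > 4]: now -log(t - 4) + ∫(-3/t) dt + ∫(4/(t - 1)) dt.
Step 3. Evaluate the standard form [assuming t > 0]: now -3*log(t) - log(t - 4) + ∫(4/(t - 1)) dt.
Step 4. Evaluate the standard form [assuming t > 1]: now -3*log(t) - log(t - 4) + 4*log(t - 1).
Answer: -3*log(t) - log(t - 4) + 4*log(t - 1).


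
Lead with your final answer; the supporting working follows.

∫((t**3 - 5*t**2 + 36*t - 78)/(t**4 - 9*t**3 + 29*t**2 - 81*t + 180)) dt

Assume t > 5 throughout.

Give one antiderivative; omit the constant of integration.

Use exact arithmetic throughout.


The answer is 3*log(t - 5) - 2*log(t - 4) - atan(t/3).
Step 1. Decompose ∫((t**3 - 5*t**2 + 36*t - 78)/(t**4 - 9*t**3 + 29*t**2 - 81*t + 180)) dt by partial fractions, (t**3 - 5*t**2 + 36*t - 78)/(t**4 - 9*t**3 + 29*t**2 - 81*t + 180) = -3/(t**2 + 9) - 2/(t - 4) + 3/(t - 5): now ∫(3/(t - 5)) dt + ∫(-2/(t - 4)) dt + ∫(-3/(t**2 + 9)) dt.
Step 2. Evaluate the standard form [assuming t > 4]: now -2*log(t - 4) + ∫(3/(t - 5)) dt + ∫(-3/(t**2 + 9)) dt.
Step 3. Evaluate the standard form [assuming t > 5]: now 3*log(t - 5) - 2*log(t - 4) + ∫(-3/(t**2 + 9)) dt.
Step 4. Evaluate the standard form: now 3*log(t - 5) - 2*log(t - 4) - atan(t/3).
Answer: 3*log(t - 5) - 2*log(t - 4) - atan(t/3).


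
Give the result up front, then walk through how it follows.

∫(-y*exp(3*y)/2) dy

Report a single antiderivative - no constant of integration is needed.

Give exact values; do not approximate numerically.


The answer is -y*exp(3*y)/6 + exp(3*y)/18.
Step 1. Integrate ∫(-y*exp(3*y)/2) dy by parts with u = y, dv = (-exp(3*y)/2) dy, so v = -exp(3*y)/6: now -y*exp(3*y)/6 + ∫(exp(3*y)/6) dy.
Step 2. Evaluate the standard form: now -y*exp(3*y)/6 + exp(3*y)/18.
Answer: -y*exp(3*y)/6 + exp(3*y)/18.


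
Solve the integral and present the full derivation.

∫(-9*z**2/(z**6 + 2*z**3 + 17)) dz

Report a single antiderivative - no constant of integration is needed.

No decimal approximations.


Step 1. Substitute u = z**3 + 1, turning ∫(-9*z**2/(z**6 + 2*z**3 + 17)) dz into ∫(-3/(u**2 + 16)) du: now ∫(-3/(u**2 + 16)) du.
Step 2. Evaluate the standard form: now -3*atan(u/4)/4.
Step 3. Substitute back u = z**3 + 1: now -3*atan(z**3/4 + 1/4)/4.
Answer: -3*atan(z**3/4 + 1/4)/4.


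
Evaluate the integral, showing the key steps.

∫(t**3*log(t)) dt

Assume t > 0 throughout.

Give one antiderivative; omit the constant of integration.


Step 1. Integrate ∫(t**3*log(t)) dt by parts with u = log(t), dv = (t**3) dt, so v = t**4/4 [assuming t > 0]: now t**4*log(t)/4 + ∫(-t**3/4) dt.
Step 2. Evaluate the standard form: now t**4*log(t)/4 - t**4/16.
Answer: t**4*log(t)/4 - t**4/16.


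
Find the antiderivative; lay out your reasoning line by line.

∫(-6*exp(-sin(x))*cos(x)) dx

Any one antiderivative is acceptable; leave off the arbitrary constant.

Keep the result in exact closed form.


Step 1. Substitute u = sin(x), turning ∫(-6*exp(-sin(x))*cos(x)) dx into ∫(-6*exp(-u)) du: now ∫(-6*exp(-u)) du.
Step 2. Evaluate the standard form: now 6*exp(-u).
Step 3. Substitute back u = sin(x): now 6*exp(-sin(x)).
Answer: 6*exp(-sin(x)).


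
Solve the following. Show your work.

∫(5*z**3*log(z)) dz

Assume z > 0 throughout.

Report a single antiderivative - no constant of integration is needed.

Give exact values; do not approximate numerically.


Step 1. Integrate ∫(5*z**3*log(z)) dz by parts with u = log(z), dv = (5*z**3) dz, so v = 5*z**4/4 [assuming z > 0]: now 5*z**4*log(z)/4 + ∫(-5*z**3/4) dz.
Step 2. Evaluate the standard form: now 5*z**4*log(z)/4 - 5*z**4/16.
Answer: 5*z**4*log(z)/4 - 5*z**4/16.


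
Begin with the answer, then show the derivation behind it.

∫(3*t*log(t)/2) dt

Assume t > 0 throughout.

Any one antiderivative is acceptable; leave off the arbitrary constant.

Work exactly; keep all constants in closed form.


The answer is 3*t**2*log(t)/4 - 3*t**2/8.
Step 1. Integrate ∫(3*t*log(t)/2) dt by parts with u = log(t), dv = (3*t/2) dt, so v = 3*t**2/4 [assuming t > 0]: now 3*t**2*log(t)/4 + ∫(-3*t/4) dt.
Step 2. Evaluate the standard form: now 3*t**2*log(t)/4 - 3*t**2/8.
Answer: 3*t**2*log(t)/4 - 3*t**2/8.


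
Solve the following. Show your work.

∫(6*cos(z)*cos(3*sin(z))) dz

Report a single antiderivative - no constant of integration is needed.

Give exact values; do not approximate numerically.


Step 1. Substitute u = sin(z), turning ∫(6*cos(z)*cos(3*sin(z))) dz into ∫(6*cos(3*u)) du: now ∫(6*cos(3*u)) du.
Step 2. Evaluate the standard form: now 2*sin(3*u).
Step 3. Substitute back u = sin(z): now 2*sin(3*sin(z)).
Answer: 2*sin(3*sin(z)).


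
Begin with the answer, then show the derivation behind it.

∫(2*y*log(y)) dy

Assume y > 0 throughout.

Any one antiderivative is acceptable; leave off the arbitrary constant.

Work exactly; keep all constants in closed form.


The answer is y**2*log(y) - y**2/2.
Step 1. Integrate ∫(2*y*log(y)) dy by parts with u = log(y), dv = (2*y) dy, so v = y**2 [assuming y > 0]: now y**2*log(y) + ∫(-y) dy.
Step 2. Evaluate the standard form: now y**2*log(y) - y**2/2.
Answer: y**2*log(y) - y**2/2.


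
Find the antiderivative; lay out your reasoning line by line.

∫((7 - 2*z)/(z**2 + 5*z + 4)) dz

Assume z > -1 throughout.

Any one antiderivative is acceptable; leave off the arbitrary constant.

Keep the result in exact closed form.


Step 1. Decompose ∫((7 - 2*z)/(z**2 + 5*z + 4)) dz by partial fractions, (7 - 2*z)/(z**2 + 5*z + 4) = -5/(z + 4) + 3/(z + 1): now ∫(3/(z + 1)) dz + ∫(-5/(z + 4)) dz.
Step 2. Evaluate the standard form [assuming z > -1]: now 3*log(z + 1) + ∫(-5/(z + 4)) dz.
Step 3. Evaluate the standard form [assuming z > -4]: now 3*log(z + 1) - 5*log(z + 4).
Answer: 3*log(z + 1) - 5*log(z + 4).


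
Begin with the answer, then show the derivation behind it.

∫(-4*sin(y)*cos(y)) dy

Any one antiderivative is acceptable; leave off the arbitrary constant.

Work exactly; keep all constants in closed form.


The answer is -2*sin(y)**2.
Step 1. Substitute u = sin(y), turning ∫(-4*sin(y)*cos(y)) dy into ∫(-4*u) du: now ∫(-4*u) du.
Step 2. Evaluate the standard form: now -2*u**2.
Step 3. Substitute back u = sin(y): now -2*sin(y)**2.
Answer: -2*sin(y)**2.


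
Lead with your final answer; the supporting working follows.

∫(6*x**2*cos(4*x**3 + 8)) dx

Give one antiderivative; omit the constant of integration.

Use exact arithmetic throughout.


The answer is sin(4*x**3 + 8)/2.
Step 1. Substitute u = x**3 + 2, turning ∫(6*x**2*cos(4*x**3 + 8)) dx into ∫(2*cos(4*u)) du: now ∫(2*cos(4*u)) du.
Step 2. Evaluate the standard form: now sin(4*u)/2.
Step 3. Substitute back u = x**3 + 2: now sin(4*x**3 + 8)/2.
Answer: sin(4*x**3 + 8)/2.


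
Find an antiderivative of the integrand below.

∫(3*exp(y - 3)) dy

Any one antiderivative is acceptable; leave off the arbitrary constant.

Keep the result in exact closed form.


Answer: 3*exp(y - 3).


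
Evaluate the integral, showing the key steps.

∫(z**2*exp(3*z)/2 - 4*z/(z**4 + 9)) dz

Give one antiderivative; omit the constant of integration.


Step 1. Rewrite: now ∫(-4*z/(z**4 + 9)) dz + ∫(z**2*exp(3*z)/2) dz.
Step 2. Integrate ∫(z**2*exp(3*z)/2) dz by parts with u = z**2, dv = (exp(3*z)/2) dz, so v = exp(3*z)/6: now z**2*exp(3*z)/6 + ∫(-4*z/(z**4 + 9)) dz + ∫(-z*exp(3*z)/3) dz.
Step 3. Integrate ∫(-z*exp(3*z)/3) dz by parts with u = z, dv = (-exp(3*z)/3) dz, so v = -exp(3*z)/9: now z**2*exp(3*z)/6 - z*exp(3*z)/9 + ∫(-4*z/(z**4 + 9)) dz + ∫(exp(3*z)/9) dz.
Step 4. Evaluate the standard form: now z**2*exp(3*z)/6 - z*exp(3*z)/9 + exp(3*z)/27 + ∫(-4*z/(z**4 + 9)) dz.
Step 5. Substitute u = z**2, turning ∫(-4*z/(z**4 + 9)) dz into ∫(-2/(u**2 + 9)) du: now z**2*exp(3*z)/6 - z*exp(3*z)/9 + exp(3*z)/27 + ∫(-2/(u**2 + 9)) du.
Step 6. Evaluate the standard form: now z**2*exp(3*z)/6 - z*exp(3*z)/9 + exp(3*z)/27 - 2*atan(u/3)/3.
Step 7. Substitute back u = z**2: now z**2*exp(3*z)/6 - z*exp(3*z)/9 + exp(3*z)/27 - 2*atan(z**2/3)/3.
Answer: z**2*exp(3*z)/6 - z*exp(3*z)/9 + exp(3*z)/27 - 2*atan(z**2/3)/3.


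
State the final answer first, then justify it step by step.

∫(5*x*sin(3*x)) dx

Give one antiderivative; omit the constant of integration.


The answer is -5*x*cos(3*x)/3 + 5*sin(3*x)/9.
Step 1. Integrate ∫(5*x*sin(3*x)) dx by parts with u = x, dv = (5*sin(3*x)) dx, so v = -5*cos(3*x)/3: now -5*x*cos(3*x)/3 + ∫(5*cos(3*x)/3) dx.
Step 2. Evaluate the standard form: now -5*x*cos(3*x)/3 + 5*sin(3*x)/9.
Answer: -5*x*cos(3*x)/3 + 5*sin(3*x)/9.


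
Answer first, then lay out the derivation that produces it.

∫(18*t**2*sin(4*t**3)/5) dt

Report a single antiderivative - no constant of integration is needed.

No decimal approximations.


The answer is -3*cos(4*t**3)/10.
Step 1. Substitute u = t**3, turning ∫(18*t**2*sin(4*t**3)/5) dt into ∫(6*sin(4*u)/5) du: now ∫(6*sin(4*u)/5) du.
Step 2. Evaluate the standard form: now -3*cos(4*u)/10.
Step 3. Substitute back u = t**3: now -3*cos(4*t**3)/10.
Answer: -3*cos(4*t**3)/10.


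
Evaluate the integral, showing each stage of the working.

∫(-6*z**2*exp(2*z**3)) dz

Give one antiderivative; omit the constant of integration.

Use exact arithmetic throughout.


Step 1. Substitute u = z**3, turning ∫(-6*z**2*exp(2*z**3)) dz into ∫(-2*exp(2*u)) du: now ∫(-2*exp(2*u)) du.
Step 2. Evaluate the standard form: now -exp(2*u).
Step 3. Substitute back u = z**3: now -exp(2*z**3).
Answer: -exp(2*z**3).


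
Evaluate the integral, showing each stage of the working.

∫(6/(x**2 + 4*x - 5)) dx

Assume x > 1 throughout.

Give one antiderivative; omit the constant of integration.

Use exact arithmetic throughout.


Step 1. Decompose ∫(6/(x**2 + 4*x - 5)) dx by partial fractions, 6/(x**2 + 4*x - 5) = -1/(x + 5) + 1/(x - 1): now ∫(1/(x - 1)) dx + ∫(-1/(x + 5)) dx.
Step 2. Evaluate the standard form [assuming x > -5]: now -log(x + 5) + ∫(1/(x - 1)) dx.
Step 3. Evaluate the standard form [assuming x > 1]: now log(x - 1) - log(x + 5).
Answer: log(x - 1) - log(x + 5).


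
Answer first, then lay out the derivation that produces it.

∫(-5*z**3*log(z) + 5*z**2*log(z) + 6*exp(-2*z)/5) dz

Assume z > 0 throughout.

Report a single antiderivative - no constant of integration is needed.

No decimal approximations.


The answer is -5*z**4*log(z)/4 + 5*z**4/16 + 5*z**3*log(z)/3 - 5*z**3/9 - 3*exp(-2*z)/5.
Step 1. Rewrite: now ∫(5*z**2*log(z)) dz + ∫(-5*z**3*log(z)) dz + ∫(6*exp(-2*z)/5) dz.
Step 2. Integrate ∫(-5*z**3*log(z)) dz by parts with u = log(z), dv = (-5*z**3) dz, so v = -5*z**4/4 [assuming z > 0]: now -5*z**4*log(z)/4 + ∫(5*z**3/4) dz + ∫(5*z**2*log(z)) dz + ∫(6*exp(-2*z)/5) dz.
Step 3. Evaluate the standard form: now -5*z**4*log(z)/4 + 5*z**4/16 + ∫(5*z**2*log(z)) dz + ∫(6*exp(-2*z)/5) dz.
Step 4. Integrate ∫(5*z**2*log(z)) dz by parts with u = log(z), dv = (5*z**2) dz, so v = 5*z**3/3 [assuming z > 0]: now -5*z**4*log(z)/4 + 5*z**4/16 + 5*z**3*log(z)/3 + ∫(-5*z**2/3) dz + ∫(6*exp(-2*z)/5) dz.
Step 5. Evaluate the standard form: now -5*z**4*log(z)/4 + 5*z**4/16 + 5*z**3*log(z)/3 - 5*z**3/9 + ∫(6*exp(-2*z)/5) dz.
Step 6. Evaluate the standard form: now -5*z**4*log(z)/4 + 5*z**4/16 + 5*z**3*log(z)/3 - 5*z**3/9 - 3*exp(-2*z)/5.
Answer: -5*z**4*log(z)/4 + 5*z**4/16 + 5*z**3*log(z)/3 - 5*z**3/9 - 3*exp(-2*z)/5.


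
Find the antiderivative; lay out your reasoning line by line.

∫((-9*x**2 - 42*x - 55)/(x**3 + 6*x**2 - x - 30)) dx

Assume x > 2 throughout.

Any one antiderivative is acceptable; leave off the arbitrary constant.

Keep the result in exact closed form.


Step 1. Decompose ∫((-9*x**2 - 42*x - 55)/(x**3 + 6*x**2 - x - 30)) dx by partial fractions, (-9*x**2 - 42*x - 55)/(x**3 + 6*x**2 - x - 30) = -5/(x + 5) + 1/(x + 3) - 5/(x - 2): now ∫(-5/(x - 2)) dx + ∫(1/(x + 3)) dx + ∫(-5/(x + 5)) dx.
Step 2. Evaluate the standard form [assuming x > -5]: now -5*log(x + 5) + ∫(-5/(x - 2)) dx + ∫(1/(x + 3)) dx.
Step 3. Evaluate the standard form [assuming x > -3]: now log(x + 3) - 5*log(x + 5) + ∫(-5/(x - 2)) dx.
Step 4. Evaluate the standard form [assuming x > 2]: now -5*log(x - 2) + log(x + 3) - 5*log(x + 5).
Answer: -5*log(x - 2) + log(x + 3) - 5*log(x + 5).


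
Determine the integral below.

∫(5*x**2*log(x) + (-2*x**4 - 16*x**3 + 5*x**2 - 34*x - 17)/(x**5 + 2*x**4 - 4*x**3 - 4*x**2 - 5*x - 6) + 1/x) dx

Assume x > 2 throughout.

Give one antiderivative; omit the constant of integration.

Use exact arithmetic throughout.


Answer: 5*x**3*log(x)/3 - 5*x**3/9 + log(x) - 3*log(x - 2) - 3*log(x + 1) + 4*log(x + 3) + 3*atan(x).


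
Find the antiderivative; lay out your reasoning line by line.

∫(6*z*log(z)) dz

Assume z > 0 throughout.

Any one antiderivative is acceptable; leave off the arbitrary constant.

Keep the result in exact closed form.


Step 1. Integrate ∫(6*z*log(z)) dz by parts with u = log(z), dv = (6*z) dz, so v = 3*z**2 [assuming z > 0]: now 3*z**2*log(z) + ∫(-3*z) dz.
Step 2. Evaluate the standard form: now 3*z**2*log(z) - 3*z**2/2.
Answer: 3*z**2*log(z) - 3*z**2/2.


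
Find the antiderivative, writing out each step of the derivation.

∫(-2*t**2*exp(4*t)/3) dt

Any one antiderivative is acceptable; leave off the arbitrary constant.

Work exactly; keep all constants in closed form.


Step 1. Integrate ∫(-2*t**2*exp(4*t)/3) dt by parts with u = t**2, dv = (-2*exp(4*t)/3) dt, so v = -exp(4*t)/6: now -t**2*exp(4*t)/6 + ∫(t*exp(4*t)/3) dt.
Step 2. Integrate ∫(t*exp(4*t)/3) dt by parts with u = t, dv = (exp(4*t)/3) dt, so v = exp(4*t)/12: now -t**2*exp(4*t)/6 + t*exp(4*t)/12 + ∫(-exp(4*t)/12) dt.
Step 3. Evaluate the standard form: now -t**2*exp(4*t)/6 + t*exp(4*t)/12 - exp(4*t)/48.
Answer: -t**2*exp(4*t)/6 + t*exp(4*t)/12 - exp(4*t)/48.


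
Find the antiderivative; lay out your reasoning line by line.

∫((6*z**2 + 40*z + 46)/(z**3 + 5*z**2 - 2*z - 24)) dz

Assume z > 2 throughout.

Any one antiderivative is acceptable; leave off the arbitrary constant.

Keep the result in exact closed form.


Step 1. Decompose ∫((6*z**2 + 40*z + 46)/(z**3 + 5*z**2 - 2*z - 24)) dz by partial fractions, (6*z**2 + 40*z + 46)/(z**3 + 5*z**2 - 2*z - 24) = -3/(z + 4) + 4/(z + 3) + 5/(z - 2): now ∫(5/(z - 2)) dz + ∫(4/(z + 3)) dz + ∫(-3/(z + 4)) dz.
Step 2. Evaluate the standard form [assuming z > 2]: now 5*log(z - 2) + ∫(4/(z + 3)) dz + ∫(-3/(z + 4)) dz.
Step 3. Evaluate the standard form [assuming z > -4]: now 5*log(z - 2) - 3*log(z + 4) + ∫(4/(z + 3)) dz.
Step 4. Evaluate the standard form [assuming z > -3]: now 5*log(z - 2) + 4*log(z + 3) - 3*log(z + 4).
Answer: 5*log(z - 2) + 4*log(z + 3) - 3*log(z + 4).


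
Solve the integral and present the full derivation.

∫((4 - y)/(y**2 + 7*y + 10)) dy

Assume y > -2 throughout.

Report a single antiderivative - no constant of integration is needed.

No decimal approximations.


Step 1. Decompose ∫((4 - y)/(y**2 + 7*y + 10)) dy by partial fractions, (4 - y)/(y**2 + 7*y + 10) = -3/(y + 5) + 2/(y + 2): now ∫(2/(y + 2)) dy + ∫(-3/(y + 5)) dy.
Step 2. Evaluate the standard form [assuming y > -2]: now 2*log(y + 2) + ∫(-3/(y + 5)) dy.
Step 3. Evaluate the standard form [assuming y > -5]: now 2*log(y + 2) - 3*log(y + 5).
Answer: 2*log(y + 2) - 3*log(y + 5).


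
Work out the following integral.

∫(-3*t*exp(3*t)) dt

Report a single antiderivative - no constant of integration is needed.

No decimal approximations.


Answer: -t*exp(3*t) + exp(3*t)/3.


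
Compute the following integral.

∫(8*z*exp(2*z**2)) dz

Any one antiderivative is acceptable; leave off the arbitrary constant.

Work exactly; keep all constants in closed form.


Answer: 2*exp(2*z**2).


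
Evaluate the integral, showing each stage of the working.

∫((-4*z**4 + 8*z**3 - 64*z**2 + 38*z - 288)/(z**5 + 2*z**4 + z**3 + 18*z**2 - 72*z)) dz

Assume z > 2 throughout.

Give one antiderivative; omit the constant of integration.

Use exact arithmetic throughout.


Step 1. Decompose ∫((-4*z**4 + 8*z**3 - 64*z**2 + 38*z - 288)/(z**5 + 2*z**4 + z**3 + 18*z**2 - 72*z)) dz by partial fractions, (-4*z**4 + 8*z**3 - 64*z**2 + 38*z - 288)/(z**5 + 2*z**4 + z**3 + 18*z**2 - 72*z) = 2/(z**2 + 9) - 5/(z + 4) - 3/(z - 2) + 4/z: now ∫(4/z) dz + ∫(-3/(z - 2)) dz + ∫(-5/(z + 4)) dz + ∫(2/(z**2 + 9)) dz.
Step 2. Evaluate the standard form [assuming z > 2]: now -3*log(z - 2) + ∫(4/z) dz + ∫(-5/(z + 4)) dz + ∫(2/(z**2 + 9)) dz.
Step 3. Evaluate the standard form [assuming z > -4]: now -3*log(z - 2) - 5*log(z + 4) + ∫(4/z) dz + ∫(2/(z**2 + 9)) dz.
Step 4. Evaluate the standard form [assuming z > 0]: now 4*log(z) - 3*log(z - 2) - 5*log(z + 4) + ∫(2/(z**2 + 9)) dz.
Step 5. Evaluate the standard form: now 4*log(z) - 3*log(z - 2) - 5*log(z + 4) + 2*atan(z/3)/3.
Answer: 4*log(z) - 3*log(z - 2) - 5*log(z + 4) + 2*atan(z/3)/3.


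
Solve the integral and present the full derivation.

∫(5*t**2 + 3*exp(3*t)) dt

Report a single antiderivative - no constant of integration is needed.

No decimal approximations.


Step 1. Rewrite: now ∫(5*t**2) dt + ∫(3*exp(3*t)) dt.
Step 2. Evaluate the standard form: now 5*t**3/3 + ∫(3*exp(3*t)) dt.
Step 3. Evaluate the standard form: now 5*t**3/3 + exp(3*t).
Answer: 5*t**3/3 + exp(3*t).


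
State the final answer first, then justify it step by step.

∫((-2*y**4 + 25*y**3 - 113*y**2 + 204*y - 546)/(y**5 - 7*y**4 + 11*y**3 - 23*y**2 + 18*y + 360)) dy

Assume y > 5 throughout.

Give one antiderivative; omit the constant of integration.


The answer is -2*log(y - 5) + 3*log(y - 4) - 3*log(y + 2) + atan(y/3).
Step 1. Decompose ∫((-2*y**4 + 25*y**3 - 113*y**2 + 204*y - 546)/(y**5 - 7*y**4 + 11*y**3 - 23*y**2 + 18*y + 360)) dy by partial fractions, (-2*y**4 + 25*y**3 - 113*y**2 + 204*y - 546)/(y**5 - 7*y**4 + 11*y**3 - 23*y**2 + 18*y + 360) = 3/(y**2 + 9) - 3/(y + 2) + 3/(y - 4) - 2/(y - 5): now ∫(-2/(y - 5)) dy + ∫(3/(y - 4)) dy + ∫(-3/(y + 2)) dy + ∫(3/(y**2 + 9)) dy.
Step 2. Evaluate the standard form [assuming y > 5]: now -2*log(y - 5) + ∫(3/(y - 4)) dy + ∫(-3/(y + 2)) dy + ∫(3/(y**2 + 9)) dy.
Step 3. Evaluate the standard form [assuming y > 4]: now -2*log(y - 5) + 3*log(y - 4) + ∫(-3/(y + 2)) dy + ∫(3/(y**2 + 9)) dy.
Step 4. Evaluate the standard form [assuming y > -2]: now -2*log(y - 5) + 3*log(y - 4) - 3*log(y + 2) + ∫(3/(y**2 + 9)) dy.
Step 5. Evaluate the standard form: now -2*log(y - 5) + 3*log(y - 4) - 3*log(y + 2) + atan(y/3).
Answer: -2*log(y - 5) + 3*log(y - 4) - 3*log(y + 2) + atan(y/3).


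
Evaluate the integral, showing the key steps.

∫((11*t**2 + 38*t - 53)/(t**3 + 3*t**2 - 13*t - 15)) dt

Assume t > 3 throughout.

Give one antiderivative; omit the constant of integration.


Step 1. Decompose ∫((11*t**2 + 38*t - 53)/(t**3 + 3*t**2 - 13*t - 15)) dt by partial fractions, (11*t**2 + 38*t - 53)/(t**3 + 3*t**2 - 13*t - 15) = 1/(t + 5) + 5/(t + 1) + 5/(t - 3): now ∫(5/(t - 3)) dt + ∫(5/(t + 1)) dt + ∫(1/(t + 5)) dt.
Step 2. Evaluate the standard form [assuming t > -5]: now log(t + 5) + ∫(5/(t - 3)) dt + ∫(5/(t + 1)) dt.
Step 3. Evaluate the standard form [assuming t > 3]: now 5*log(t - 3) + log(t + 5) + ∫(5/(t + 1)) dt.
Step 4. Evaluate the standard form [assuming t > -1]: now 5*log(t - 3) + 5*log(t + 1) + log(t + 5).
Answer: 5*log(t - 3) + 5*log(t + 1) + log(t + 5).


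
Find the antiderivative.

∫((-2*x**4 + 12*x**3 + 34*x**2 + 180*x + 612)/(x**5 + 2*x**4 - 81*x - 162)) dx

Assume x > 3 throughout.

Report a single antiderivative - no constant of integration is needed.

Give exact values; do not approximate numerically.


Answer: 3*log(x - 3) - 4*log(x + 2) - log(x + 3) - 4*atan(x/3)/3.


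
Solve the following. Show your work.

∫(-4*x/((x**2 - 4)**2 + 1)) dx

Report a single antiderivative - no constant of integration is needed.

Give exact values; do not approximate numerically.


Step 1. Substitute u = x**2 - 4, turning ∫(-4*x/((x**2 - 4)**2 + 1)) dx into ∫(-2/(u**2 + 1)) du: now ∫(-2/(u**2 + 1)) du.
Step 2. Evaluate the standard form: now -2*atan(u).
Step 3. Substitute back u = x**2 - 4: now -2*atan(x**2 - 4).
Answer: -2*atan(x**2 - 4).


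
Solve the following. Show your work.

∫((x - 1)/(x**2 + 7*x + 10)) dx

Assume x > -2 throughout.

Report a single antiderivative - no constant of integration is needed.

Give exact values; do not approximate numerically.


Step 1. Decompose ∫((x - 1)/(x**2 + 7*x + 10)) dx by partial fractions, (x - 1)/(x**2 + 7*x + 10) = 2/(x + 5) - 1/(x + 2): now ∫(-1/(x + 2)) dx + ∫(2/(x + 5)) dx.
Step 2. Evaluate the standard form [assuming x > -5]: now 2*log(x + 5) + ∫(-1/(x + 2)) dx.
Step 3. Evaluate the standard form [assuming x > -2]: now -log(x + 2) + 2*log(x + 5).
Answer: -log(x + 2) + 2*log(x + 5).


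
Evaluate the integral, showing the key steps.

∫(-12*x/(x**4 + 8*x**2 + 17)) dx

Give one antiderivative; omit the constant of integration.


Step 1. Substitute u = x**2 + 4, turning ∫(-12*x/(x**4 + 8*x**2 + 17)) dx into ∫(-6/(u**2 + 1)) du: now ∫(-6/(u**2 + 1)) du.
Step 2. Evaluate the standard form: now -6*atan(u).
Step 3. Substitute back u = x**2 + 4: now -6*atan(x**2 + 4).
Answer: -6*atan(x**2 + 4).


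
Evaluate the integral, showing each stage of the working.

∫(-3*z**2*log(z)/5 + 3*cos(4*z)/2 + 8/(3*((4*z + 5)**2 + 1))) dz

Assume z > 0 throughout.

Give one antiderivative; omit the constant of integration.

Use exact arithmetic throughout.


Step 1. Rewrite: now ∫(-3*z**2*log(z)/5) dz + ∫(8/(3*((4*z + 5)**2 + 1))) dz + ∫(3*cos(4*z)/2) dz.
Step 2. Substitute u = 4*z + 5, turning ∫(8/(3*((4*z + 5)**2 + 1))) dz into ∫(2/(3*(u**2 + 1))) du: now ∫(-3*z**2*log(z)/5) dz + ∫(2/(3*(u**2 + 1))) du + ∫(3*cos(4*z)/2) dz.
Step 3. Evaluate the standard form: now 2*atan(u)/3 + ∫(-3*z**2*log(z)/5) dz + ∫(3*cos(4*z)/2) dz.
Step 4. Substitute back u = 4*z + 5: now 2*atan(4*z + 5)/3 + ∫(-3*z**2*log(z)/5) dz + ∫(3*cos(4*z)/2) dz.
Step 5. Integrate ∫(-3*z**2*log(z)/5) dz by parts with u = log(z), dv = (-3*z**2/5) dz, so v = -z**3/5 [assuming z > 0]: now -z**3*log(z)/5 + 2*atan(4*z + 5)/3 + ∫(z**2/5) dz + ∫(3*cos(4*z)/2) dz.
Step 6. Evaluate the standard form: now -z**3*log(z)/5 + z**3/15 + 2*atan(4*z + 5)/3 + ∫(3*cos(4*z)/2) dz.
Step 7. Evaluate the standard form: now -z**3*log(z)/5 + z**3/15 + 3*sin(4*z)/8 + 2*atan(4*z + 5)/3.
Answer: -z**3*log(z)/5 + z**3/15 + 3*sin(4*z)/8 + 2*atan(4*z + 5)/3.


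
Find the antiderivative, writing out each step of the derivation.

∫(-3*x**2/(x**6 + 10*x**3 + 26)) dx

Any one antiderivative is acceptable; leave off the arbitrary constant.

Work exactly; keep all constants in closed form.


Step 1. Substitute u = x**3 + 5, turning ∫(-3*x**2/(x**6 + 10*x**3 + 26)) dx into ∫(-1/(u**2 + 1)) du: now ∫(-1/(u**2 + 1)) du.
Step 2. Evaluate the standard form: now -atan(u).
Step 3. Substitute back u = x**3 + 5: now -atan(x**3 + 5).
Answer: -atan(x**3 + 5).


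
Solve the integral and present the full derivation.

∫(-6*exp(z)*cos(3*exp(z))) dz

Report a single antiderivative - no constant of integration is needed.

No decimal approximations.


Step 1. Substitute u = exp(z), turning ∫(-6*exp(z)*cos(3*exp(z))) dz into ∫(-6*cos(3*u)) du: now ∫(-6*cos(3*u)) du.
Step 2. Evaluate the standard form: now -2*sin(3*u).
Step 3. Substitute back u = exp(z): now -2*sin(3*exp(z)).
Answer: -2*sin(3*exp(z)).


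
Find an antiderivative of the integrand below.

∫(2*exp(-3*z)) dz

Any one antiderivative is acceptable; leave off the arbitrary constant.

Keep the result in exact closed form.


Answer: -2*exp(-3*z)/3.


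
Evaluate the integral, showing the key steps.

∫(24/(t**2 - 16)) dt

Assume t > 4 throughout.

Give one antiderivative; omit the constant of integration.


Step 1. Decompose ∫(24/(t**2 - 16)) dt by partial fractions, 24/(t**2 - 16) = -3/(t + 4) + 3/(t - 4): now ∫(3/(t - 4)) dt + ∫(-3/(t + 4)) dt.
Step 2. Evaluate the standard form [assuming t > 4]: now 3*log(t - 4) + ∫(-3/(t + 4)) dt.
Step 3. Evaluate the standard form [assuming t > -4]: now 3*log(t - 4) - 3*log(t + 4).
Answer: 3*log(t - 4) - 3*log(t + 4).


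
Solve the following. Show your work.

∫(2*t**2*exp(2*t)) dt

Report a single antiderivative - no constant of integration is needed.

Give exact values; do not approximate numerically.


Step 1. Integrate ∫(2*t**2*exp(2*t)) dt by parts with u = t**2, dv = (2*exp(2*t)) dt, so v = exp(2*t): now t**2*exp(2*t) + ∫(-2*t*exp(2*t)) dt.
Step 2. Integrate ∫(-2*t*exp(2*t)) dt by parts with u = t, dv = (-2*exp(2*t)) dt, so v = -exp(2*t): now t**2*exp(2*t) - t*exp(2*t) + ∫(exp(2*t)) dt.
Step 3. Evaluate the standard form: now t**2*exp(2*t) - t*exp(2*t) + exp(2*t)/2.
Answer: t**2*exp(2*t) - t*exp(2*t) + exp(2*t)/2.


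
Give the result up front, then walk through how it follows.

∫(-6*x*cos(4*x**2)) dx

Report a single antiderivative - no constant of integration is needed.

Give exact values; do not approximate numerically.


The answer is -3*sin(4*x**2)/4.
Step 1. Substitute u = x**2, turning ∫(-6*x*cos(4*x**2)) dx into ∫(-3*cos(4*u)) du: now ∫(-3*cos(4*u)) du.
Step 2. Evaluate the standard form: now -3*sin(4*u)/4.
Step 3. Substitute back u = x**2: now -3*sin(4*x**2)/4.
Answer: -3*sin(4*x**2)/4.


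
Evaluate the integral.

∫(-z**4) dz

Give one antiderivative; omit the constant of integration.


Answer: -z**5/5.


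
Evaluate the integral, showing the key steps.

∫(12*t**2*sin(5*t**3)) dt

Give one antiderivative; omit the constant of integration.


Step 1. Substitute u = t**3, turning ∫(12*t**2*sin(5*t**3)) dt into ∫(4*sin(5*u)) du: now ∫(4*sin(5*u)) du.
Step 2. Evaluate the standard form: now -4*cos(5*u)/5.
Step 3. Substitute back u = t**3: now -4*cos(5*t**3)/5.
Answer: -4*cos(5*t**3)/5.


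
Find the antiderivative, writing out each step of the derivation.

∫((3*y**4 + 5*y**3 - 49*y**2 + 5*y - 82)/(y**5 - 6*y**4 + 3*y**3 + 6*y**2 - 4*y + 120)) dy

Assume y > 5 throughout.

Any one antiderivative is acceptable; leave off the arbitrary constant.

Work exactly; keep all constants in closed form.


Step 1. Decompose ∫((3*y**4 + 5*y**3 - 49*y**2 + 5*y - 82)/(y**5 - 6*y**4 + 3*y**3 + 6*y**2 - 4*y + 120)) dy by partial fractions, (3*y**4 + 5*y**3 - 49*y**2 + 5*y - 82)/(y**5 - 6*y**4 + 3*y**3 + 6*y**2 - 4*y + 120) = 3/(y**2 + 4) - 1/(y + 2) + 1/(y - 3) + 3/(y - 5): now ∫(3/(y - 5)) dy + ∫(1/(y - 3)) dy + ∫(-1/(y + 2)) dy + ∫(3/(y**2 + 4)) dy.
Step 2. Evaluate the standard form [assuming y > 5]: now 3*log(y - 5) + ∫(1/(y - 3)) dy + ∫(-1/(y + 2)) dy + ∫(3/(y**2 + 4)) dy.
Step 3. Evaluate the standard form [assuming y > 3]: now 3*log(y - 5) + log(y - 3) + ∫(-1/(y + 2)) dy + ∫(3/(y**2 + 4)) dy.
Step 4. Evaluate the standard form [assuming y > -2]: now 3*log(y - 5) + log(y - 3) - log(y + 2) + ∫(3/(y**2 + 4)) dy.
Step 5. Evaluate the standard form: now 3*log(y - 5) + log(y - 3) - log(y + 2) + 3*atan(y/2)/2.
Answer: 3*log(y - 5) + log(y - 3) - log(y + 2) + 3*atan(y/2)/2.


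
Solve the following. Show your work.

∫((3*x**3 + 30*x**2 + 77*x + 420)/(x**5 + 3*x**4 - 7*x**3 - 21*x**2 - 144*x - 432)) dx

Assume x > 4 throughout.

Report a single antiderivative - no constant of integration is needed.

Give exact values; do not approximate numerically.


Step 1. Decompose ∫((3*x**3 + 30*x**2 + 77*x + 420)/(x**5 + 3*x**4 - 7*x**3 - 21*x**2 - 144*x - 432)) dx by partial fractions, (3*x**3 + 30*x**2 + 77*x + 420)/(x**5 + 3*x**4 - 7*x**3 - 21*x**2 - 144*x - 432) = -2/(x**2 + 9) + 2/(x + 4) - 3/(x + 3) + 1/(x - 4): now ∫(1/(x - 4)) dx + ∫(-3/(x + 3)) dx + ∫(2/(x + 4)) dx + ∫(-2/(x**2 + 9)) dx.
Step 2. Evaluate the standard form [assuming x > 4]: now log(x - 4) + ∫(-3/(x + 3)) dx + ∫(2/(x + 4)) dx + ∫(-2/(x**2 + 9)) dx.
Step 3. Evaluate the standard form [assuming x > -3]: now log(x - 4) - 3*log(x + 3) + ∫(2/(x + 4)) dx + ∫(-2/(x**2 + 9)) dx.
Step 4. Evaluate the standard form [assuming x > -4]: now log(x - 4) - 3*log(x + 3) + 2*log(x + 4) + ∫(-2/(x**2 + 9)) dx.
Step 5. Evaluate the standard form: now log(x - 4) - 3*log(x + 3) + 2*log(x + 4) - 2*atan(x/3)/3.
Answer: log(x - 4) - 3*log(x + 3) + 2*log(x + 4) - 2*atan(x/3)/3.


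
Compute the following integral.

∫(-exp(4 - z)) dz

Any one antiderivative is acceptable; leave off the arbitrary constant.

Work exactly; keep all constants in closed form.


Answer: exp(4 - z).


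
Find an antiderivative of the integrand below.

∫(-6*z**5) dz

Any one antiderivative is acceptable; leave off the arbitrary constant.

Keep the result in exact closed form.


Answer: -z**6.


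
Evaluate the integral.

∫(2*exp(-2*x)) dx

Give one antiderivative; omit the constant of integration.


Answer: -exp(-2*x).


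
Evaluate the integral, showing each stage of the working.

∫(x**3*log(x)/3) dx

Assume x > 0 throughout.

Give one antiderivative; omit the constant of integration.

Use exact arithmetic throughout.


Step 1. Integrate ∫(x**3*log(x)/3) dx by parts with u = log(x), dv = (x**3/3) dx, so v = x**4/12 [assuming x > 0]: now x**4*log(x)/12 + ∫(-x**3/12) dx.
Step 2. Evaluate the standard form: now x**4*log(x)/12 - x**4/48.
Answer: x**4*log(x)/12 - x**4/48.
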